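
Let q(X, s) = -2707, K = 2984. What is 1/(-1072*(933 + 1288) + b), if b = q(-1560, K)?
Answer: -1/2383619 ≈ -4.1953e-7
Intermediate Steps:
b = -2707
1/(-1072*(933 + 1288) + b) = 1/(-1072*(933 + 1288) - 2707) = 1/(-1072*2221 - 2707) = 1/(-2380912 - 2707) = 1/(-2383619) = -1/2383619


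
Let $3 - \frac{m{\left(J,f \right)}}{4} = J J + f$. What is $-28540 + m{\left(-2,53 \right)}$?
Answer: $-28756$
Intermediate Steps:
$m{\left(J,f \right)} = 12 - 4 f - 4 J^{2}$ ($m{\left(J,f \right)} = 12 - 4 \left(J J + f\right) = 12 - 4 \left(J^{2} + f\right) = 12 - 4 \left(f + J^{2}\right) = 12 - \left(4 f + 4 J^{2}\right) = 12 - 4 f - 4 J^{2}$)
$-28540 + m{\left(-2,53 \right)} = -28540 - \left(200 + 16\right) = -28540 - 216 = -28756$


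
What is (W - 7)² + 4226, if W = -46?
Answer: 7035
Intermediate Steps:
(W - 7)² + 4226 = (-46 - 7)² + 4226 = (-53)² + 4226 = 2809 + 4226 = 7035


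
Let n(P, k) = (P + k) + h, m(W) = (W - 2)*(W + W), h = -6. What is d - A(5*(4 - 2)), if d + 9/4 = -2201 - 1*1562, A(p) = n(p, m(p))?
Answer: -15717/4 ≈ -3929.3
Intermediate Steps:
m(W) = 2*W*(-2 + W) (m(W) = (-2 + W)*(2*W) = 2*W*(-2 + W))
n(P, k) = -6 + P + k (n(P, k) = (P + k) - 6 = -6 + P + k)
A(p) = -6 + p + 2*p*(-2 + p)
d = -15061/4 (d = -9/4 + (-2201 - 1*1562) = -9/4 + (-2201 - 1562) = -9/4 - 3763 = -15061/4 ≈ -3765.3)
d - A(5*(4 - 2)) = -15061/4 - (-6 + 5*(4 - 2) + 2*(5*(4 - 2))*(-2 + 5*(4 - 2))) = -15061/4 - (-6 + 5*2 + 2*(5*2)*(-2 + 5*2)) = -15061/4 - (-6 + 10 + 2*10*(-2 + 10)) = -15061/4 - (-6 + 10 + 2*10*8) = -15061/4 - (-6 + 10 + 160) = -15061/4 - 1*164 = -15061/4 - 164 = -15717/4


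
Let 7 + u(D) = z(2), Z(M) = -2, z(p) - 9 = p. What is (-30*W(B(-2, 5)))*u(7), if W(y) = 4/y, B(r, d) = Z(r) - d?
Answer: 480/7 ≈ 68.571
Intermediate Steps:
z(p) = 9 + p
u(D) = 4 (u(D) = -7 + (9 + 2) = -7 + 11 = 4)
B(r, d) = -2 - d
(-30*W(B(-2, 5)))*u(7) = -120/(-2 - 1*5)*4 = -120/(-2 - 5)*4 = -120/(-7)*4 = -120*(-1)/7*4 = -30*(-4/7)*4 = (120/7)*4 = 480/7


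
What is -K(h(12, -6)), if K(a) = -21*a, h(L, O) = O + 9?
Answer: 63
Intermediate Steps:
h(L, O) = 9 + O
-K(h(12, -6)) = -(-21)*(9 - 6) = -(-21)*3 = -1*(-63) = 63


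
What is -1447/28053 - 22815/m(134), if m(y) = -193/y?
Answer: 85763632859/5414229 ≈ 15840.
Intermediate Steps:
-1447/28053 - 22815/m(134) = -1447/28053 - 22815/((-193/134)) = -1447*1/28053 - 22815/((-193*1/134)) = -1447/28053 - 22815/(-193/134) = -1447/28053 - 22815*(-134/193) = -1447/28053 + 3057210/193 = 85763632859/5414229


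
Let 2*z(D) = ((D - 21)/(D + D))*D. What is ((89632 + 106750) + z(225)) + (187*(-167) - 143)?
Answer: 165061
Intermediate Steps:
z(D) = -21/4 + D/4 (z(D) = (((D - 21)/(D + D))*D)/2 = (((-21 + D)/((2*D)))*D)/2 = (((-21 + D)*(1/(2*D)))*D)/2 = (((-21 + D)/(2*D))*D)/2 = (-21/2 + D/2)/2 = -21/4 + D/4)
((89632 + 106750) + z(225)) + (187*(-167) - 143) = ((89632 + 106750) + (-21/4 + (¼)*225)) + (187*(-167) - 143) = (196382 + (-21/4 + 225/4)) + (-31229 - 143) = (196382 + 51) - 31372 = 196433 - 31372 = 165061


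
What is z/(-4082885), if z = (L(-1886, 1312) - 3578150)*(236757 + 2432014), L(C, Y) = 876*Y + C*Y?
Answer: 2617140956234/816577 ≈ 3.2050e+6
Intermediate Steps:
z = -13085704781170 (z = (1312*(876 - 1886) - 3578150)*(236757 + 2432014) = (1312*(-1010) - 3578150)*2668771 = (-1325120 - 3578150)*2668771 = -4903270*2668771 = -13085704781170)
z/(-4082885) = -13085704781170/(-4082885) = -13085704781170*(-1/4082885) = 2617140956234/816577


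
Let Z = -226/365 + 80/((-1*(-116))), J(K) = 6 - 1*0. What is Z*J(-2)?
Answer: 4476/10585 ≈ 0.42286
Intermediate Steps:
J(K) = 6 (J(K) = 6 + 0 = 6)
Z = 746/10585 (Z = -226*1/365 + 80/116 = -226/365 + 80*(1/116) = -226/365 + 20/29 = 746/10585 ≈ 0.070477)
Z*J(-2) = (746/10585)*6 = 4476/10585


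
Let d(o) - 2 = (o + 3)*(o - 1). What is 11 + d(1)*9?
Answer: 29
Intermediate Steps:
d(o) = 2 + (-1 + o)*(3 + o) (d(o) = 2 + (o + 3)*(o - 1) = 2 + (3 + o)*(-1 + o) = 2 + (-1 + o)*(3 + o))
11 + d(1)*9 = 11 + (-1 + 1² + 2*1)*9 = 11 + (-1 + 1 + 2)*9 = 11 + 2*9 = 11 + 18 = 29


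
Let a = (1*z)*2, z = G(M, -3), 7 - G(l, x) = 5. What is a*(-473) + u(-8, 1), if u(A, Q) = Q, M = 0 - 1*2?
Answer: -1891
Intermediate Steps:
M = -2 (M = 0 - 2 = -2)
G(l, x) = 2 (G(l, x) = 7 - 1*5 = 7 - 5 = 2)
z = 2
a = 4 (a = (1*2)*2 = 2*2 = 4)
a*(-473) + u(-8, 1) = 4*(-473) + 1 = -1892 + 1 = -1891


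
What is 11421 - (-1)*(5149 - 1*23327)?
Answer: -6757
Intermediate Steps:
11421 - (-1)*(5149 - 1*23327) = 11421 - (-1)*(5149 - 23327) = 11421 - (-1)*(-18178) = 11421 - 1*18178 = 11421 - 18178 = -6757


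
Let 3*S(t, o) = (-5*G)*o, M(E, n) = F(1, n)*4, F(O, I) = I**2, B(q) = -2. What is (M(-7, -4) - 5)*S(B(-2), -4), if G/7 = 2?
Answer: 16520/3 ≈ 5506.7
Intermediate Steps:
G = 14 (G = 7*2 = 14)
M(E, n) = 4*n**2 (M(E, n) = n**2*4 = 4*n**2)
S(t, o) = -70*o/3 (S(t, o) = ((-5*14)*o)/3 = (-70*o)/3 = -70*o/3)
(M(-7, -4) - 5)*S(B(-2), -4) = (4*(-4)**2 - 5)*(-70/3*(-4)) = (4*16 - 5)*(280/3) = (64 - 5)*(280/3) = 59*(280/3) = 16520/3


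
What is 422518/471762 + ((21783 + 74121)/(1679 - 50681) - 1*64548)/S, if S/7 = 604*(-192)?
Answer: 127079264847569/130319821711296 ≈ 0.97513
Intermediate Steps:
S = -811776 (S = 7*(604*(-192)) = 7*(-115968) = -811776)
422518/471762 + ((21783 + 74121)/(1679 - 50681) - 1*64548)/S = 422518/471762 + ((21783 + 74121)/(1679 - 50681) - 1*64548)/(-811776) = 422518*(1/471762) + (95904/(-49002) - 64548)*(-1/811776) = 211259/235881 + (95904*(-1/49002) - 64548)*(-1/811776) = 211259/235881 + (-15984/8167 - 64548)*(-1/811776) = 211259/235881 - 527179500/8167*(-1/811776) = 211259/235881 + 43931625/552481216 = 127079264847569/130319821711296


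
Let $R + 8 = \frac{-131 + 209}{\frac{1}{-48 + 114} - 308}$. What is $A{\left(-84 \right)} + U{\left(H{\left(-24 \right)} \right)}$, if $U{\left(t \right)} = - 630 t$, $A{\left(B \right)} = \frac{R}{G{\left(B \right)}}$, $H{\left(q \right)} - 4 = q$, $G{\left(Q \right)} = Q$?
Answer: $\frac{5378566141}{426867} \approx 12600.0$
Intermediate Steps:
$H{\left(q \right)} = 4 + q$
$R = - \frac{167764}{20327}$ ($R = -8 + \frac{-131 + 209}{\frac{1}{-48 + 114} - 308} = -8 + \frac{78}{\frac{1}{66} - 308} = -8 + \frac{78}{- \frac{20327}{66}} = -8 + 78 \left(- \frac{66}{20327}\right) = -8 - \frac{5148}{20327} = - \frac{167764}{20327} \approx -8.2533$)
$A{\left(B \right)} = - \frac{167764}{20327 B}$
$A{\left(-84 \right)} + U{\left(H{\left(-24 \right)} \right)} = - \frac{167764}{20327 \left(-84\right)} - 630 \left(4 - 24\right) = \left(- \frac{167764}{20327}\right) \left(- \frac{1}{84}\right) - -12600 = \frac{41941}{426867} + 12600 = \frac{5378566141}{426867}$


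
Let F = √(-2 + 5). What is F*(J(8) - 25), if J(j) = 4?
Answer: -21*√3 ≈ -36.373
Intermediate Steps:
F = √3 ≈ 1.7320
F*(J(8) - 25) = √3*(4 - 25) = √3*(-21) = -21*√3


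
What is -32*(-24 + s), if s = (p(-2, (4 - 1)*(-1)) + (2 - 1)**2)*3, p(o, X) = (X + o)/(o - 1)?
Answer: 512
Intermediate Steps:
p(o, X) = (X + o)/(-1 + o)
s = 8 (s = (((4 - 1)*(-1) - 2)/(-1 - 2) + (2 - 1)**2)*3 = ((3*(-1) - 2)/(-3) + 1**2)*3 = (-(-3 - 2)/3 + 1)*3 = (-1/3*(-5) + 1)*3 = (5/3 + 1)*3 = (8/3)*3 = 8)
-32*(-24 + s) = -32*(-24 + 8) = -32*(-16) = 512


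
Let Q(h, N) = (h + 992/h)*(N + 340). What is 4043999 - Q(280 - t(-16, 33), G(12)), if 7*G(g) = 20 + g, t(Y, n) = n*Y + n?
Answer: 660890141/175 ≈ 3.7765e+6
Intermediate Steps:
t(Y, n) = n + Y*n (t(Y, n) = Y*n + n = n + Y*n)
G(g) = 20/7 + g/7 (G(g) = (20 + g)/7 = 20/7 + g/7)
Q(h, N) = (340 + N)*(h + 992/h) (Q(h, N) = (h + 992/h)*(340 + N) = (340 + N)*(h + 992/h))
4043999 - Q(280 - t(-16, 33), G(12)) = 4043999 - (337280 + 992*(20/7 + (⅐)*12) + (280 - 33*(1 - 16))²*(340 + (20/7 + (⅐)*12)))/(280 - 33*(1 - 16)) = 4043999 - (337280 + 992*(20/7 + 12/7) + (280 - 33*(-15))²*(340 + (20/7 + 12/7)))/(280 - 33*(-15)) = 4043999 - (337280 + 992*(32/7) + (280 - 1*(-495))²*(340 + 32/7))/(280 - 1*(-495)) = 4043999 - (337280 + 31744/7 + (280 + 495)²*(2412/7))/(280 + 495) = 4043999 - (337280 + 31744/7 + 775²*(2412/7))/775 = 4043999 - (337280 + 31744/7 + 600625*(2412/7))/775 = 4043999 - (337280 + 31744/7 + 1448707500/7)/775 = 4043999 - 1451100204/(775*7) = 4043999 - 1*46809684/175 = 4043999 - 46809684/175 = 660890141/175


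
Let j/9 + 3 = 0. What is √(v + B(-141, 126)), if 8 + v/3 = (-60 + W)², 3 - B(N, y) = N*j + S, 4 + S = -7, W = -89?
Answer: √62786 ≈ 250.57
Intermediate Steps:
j = -27 (j = -27 + 9*0 = -27 + 0 = -27)
S = -11 (S = -4 - 7 = -11)
B(N, y) = 14 + 27*N (B(N, y) = 3 - (N*(-27) - 11) = 3 - (-27*N - 11) = 3 - (-11 - 27*N) = 3 + (11 + 27*N) = 14 + 27*N)
v = 66579 (v = -24 + 3*(-60 - 89)² = -24 + 3*(-149)² = -24 + 3*22201 = -24 + 66603 = 66579)
√(v + B(-141, 126)) = √(66579 + (14 + 27*(-141))) = √(66579 + (14 - 3807)) = √(66579 - 3793) = √62786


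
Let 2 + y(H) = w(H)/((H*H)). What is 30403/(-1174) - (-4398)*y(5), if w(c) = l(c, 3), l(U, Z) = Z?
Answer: -243432919/29350 ≈ -8294.1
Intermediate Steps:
w(c) = 3
y(H) = -2 + 3/H² (y(H) = -2 + 3/((H*H)) = -2 + 3/(H²) = -2 + 3/H²)
30403/(-1174) - (-4398)*y(5) = 30403/(-1174) - (-4398)*(-2 + 3/5²) = 30403*(-1/1174) - (-4398)*(-2 + 3*(1/25)) = -30403/1174 - (-4398)*(-2 + 3/25) = -30403/1174 - (-4398)*(-47)/25 = -30403/1174 - 1*206706/25 = -30403/1174 - 206706/25 = -243432919/29350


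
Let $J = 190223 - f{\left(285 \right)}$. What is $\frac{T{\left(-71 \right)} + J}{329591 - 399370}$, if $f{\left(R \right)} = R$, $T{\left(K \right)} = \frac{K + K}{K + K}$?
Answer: $- \frac{189939}{69779} \approx -2.722$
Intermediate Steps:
$T{\left(K \right)} = 1$ ($T{\left(K \right)} = \frac{2 K}{2 K} = 2 K \frac{1}{2 K} = 1$)
$J = 189938$ ($J = 190223 - 285 = 189938$)
$\frac{T{\left(-71 \right)} + J}{329591 - 399370} = \frac{1 + 189938}{329591 - 399370} = \frac{189939}{-69779} = 189939 \left(- \frac{1}{69779}\right) = - \frac{189939}{69779}$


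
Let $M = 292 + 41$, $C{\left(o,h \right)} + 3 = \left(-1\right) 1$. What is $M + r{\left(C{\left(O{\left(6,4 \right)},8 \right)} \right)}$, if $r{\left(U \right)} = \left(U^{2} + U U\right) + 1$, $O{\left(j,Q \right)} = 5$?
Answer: $366$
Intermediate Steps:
$C{\left(o,h \right)} = -4$ ($C{\left(o,h \right)} = -3 - 1 = -4$)
$M = 333$
$r{\left(U \right)} = 1 + 2 U^{2}$ ($r{\left(U \right)} = \left(U^{2} + U^{2}\right) + 1 = 2 U^{2} + 1 = 1 + 2 U^{2}$)
$M + r{\left(C{\left(O{\left(6,4 \right)},8 \right)} \right)} = 333 + \left(1 + 2 \left(-4\right)^{2}\right) = 333 + \left(1 + 2 \cdot 16\right) = 333 + \left(1 + 32\right) = 333 + 33 = 366$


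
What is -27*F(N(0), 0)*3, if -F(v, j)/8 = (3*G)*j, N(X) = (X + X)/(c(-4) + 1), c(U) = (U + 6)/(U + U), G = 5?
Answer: 0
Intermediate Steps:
c(U) = (6 + U)/(2*U) (c(U) = (6 + U)/((2*U)) = (6 + U)*(1/(2*U)) = (6 + U)/(2*U))
N(X) = 8*X/3 (N(X) = (X + X)/((½)*(6 - 4)/(-4) + 1) = (2*X)/((½)*(-¼)*2 + 1) = (2*X)/(-¼ + 1) = (2*X)/(¾) = (2*X)*(4/3) = 8*X/3)
F(v, j) = -120*j (F(v, j) = -8*3*5*j = -120*j)
-27*F(N(0), 0)*3 = -(-3240)*0*3 = -27*0*3 = 0*3 = 0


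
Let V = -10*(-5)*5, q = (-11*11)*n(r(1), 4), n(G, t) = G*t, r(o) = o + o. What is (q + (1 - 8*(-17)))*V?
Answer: -207750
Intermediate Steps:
r(o) = 2*o
q = -968 (q = (-11*11)*((2*1)*4) = -242*4 = -121*8 = -968)
V = 250 (V = 50*5 = 250)
(q + (1 - 8*(-17)))*V = (-968 + (1 - 8*(-17)))*250 = (-968 + (1 + 136))*250 = (-968 + 137)*250 = -831*250 = -207750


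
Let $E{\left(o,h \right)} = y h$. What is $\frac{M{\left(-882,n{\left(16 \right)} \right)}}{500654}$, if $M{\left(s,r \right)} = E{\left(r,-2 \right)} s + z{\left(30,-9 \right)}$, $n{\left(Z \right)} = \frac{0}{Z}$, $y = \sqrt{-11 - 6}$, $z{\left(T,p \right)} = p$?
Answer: $- \frac{9}{500654} + \frac{126 i \sqrt{17}}{35761} \approx -1.7976 \cdot 10^{-5} + 0.014527 i$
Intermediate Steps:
$y = i \sqrt{17}$ ($y = \sqrt{-17} = i \sqrt{17} \approx 4.1231 i$)
$E{\left(o,h \right)} = i h \sqrt{17}$ ($E{\left(o,h \right)} = i \sqrt{17} h = i h \sqrt{17}$)
$n{\left(Z \right)} = 0$
$M{\left(s,r \right)} = -9 - 2 i s \sqrt{17}$ ($M{\left(s,r \right)} = i \left(-2\right) \sqrt{17} s - 9 = - 2 i \sqrt{17} s - 9 = - 2 i s \sqrt{17} - 9 = -9 - 2 i s \sqrt{17}$)
$\frac{M{\left(-882,n{\left(16 \right)} \right)}}{500654} = \frac{-9 - 2 i \left(-882\right) \sqrt{17}}{500654} = \left(-9 + 1764 i \sqrt{17}\right) \frac{1}{500654} = - \frac{9}{500654} + \frac{126 i \sqrt{17}}{35761}$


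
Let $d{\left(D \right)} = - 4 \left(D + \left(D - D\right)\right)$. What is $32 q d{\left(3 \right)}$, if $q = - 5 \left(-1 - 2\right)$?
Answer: $-5760$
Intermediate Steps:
$d{\left(D \right)} = - 4 D$ ($d{\left(D \right)} = - 4 \left(D + 0\right) = - 4 D$)
$q = 15$ ($q = \left(-5\right) \left(-3\right) = 15$)
$32 q d{\left(3 \right)} = 32 \cdot 15 \left(\left(-4\right) 3\right) = 480 \left(-12\right) = -5760$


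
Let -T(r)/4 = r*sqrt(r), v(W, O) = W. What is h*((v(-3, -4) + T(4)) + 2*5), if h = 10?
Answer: -250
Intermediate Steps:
T(r) = -4*r**(3/2) (T(r) = -4*r*sqrt(r) = -4*r**(3/2))
h*((v(-3, -4) + T(4)) + 2*5) = 10*((-3 - 4*4**(3/2)) + 2*5) = 10*((-3 - 4*8) + 10) = 10*((-3 - 32) + 10) = 10*(-35 + 10) = 10*(-25) = -250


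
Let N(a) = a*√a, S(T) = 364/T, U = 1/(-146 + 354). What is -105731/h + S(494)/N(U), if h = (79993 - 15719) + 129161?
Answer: -105731/193435 + 11648*√13/19 ≈ 2209.8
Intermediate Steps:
U = 1/208 ≈ 0.0048077
N(a) = a^(3/2)
h = 193435 (h = 64274 + 129161 = 193435)
-105731/h + S(494)/N(U) = -105731/193435 + (364/494)/((1/208)^(3/2)) = -105731*1/193435 + (364*(1/494))/((√13/10816)) = -105731/193435 + 14*(832*√13)/19 = -105731/193435 + 11648*√13/19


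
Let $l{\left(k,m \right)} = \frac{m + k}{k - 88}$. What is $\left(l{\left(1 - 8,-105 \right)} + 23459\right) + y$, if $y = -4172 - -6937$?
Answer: $\frac{2491392}{95} \approx 26225.0$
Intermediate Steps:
$l{\left(k,m \right)} = \frac{k + m}{-88 + k}$
$y = 2765$ ($y = -4172 + 6937 = 2765$)
$\left(l{\left(1 - 8,-105 \right)} + 23459\right) + y = \left(\frac{\left(1 - 8\right) - 105}{-88 + \left(1 - 8\right)} + 23459\right) + 2765 = \left(\frac{-7 - 105}{-88 - 7} + 23459\right) + 2765 = \left(\frac{1}{-95} \left(-112\right) + 23459\right) + 2765 = \left(\left(- \frac{1}{95}\right) \left(-112\right) + 23459\right) + 2765 = \left(\frac{112}{95} + 23459\right) + 2765 = \frac{2228717}{95} + 2765 = \frac{2491392}{95}$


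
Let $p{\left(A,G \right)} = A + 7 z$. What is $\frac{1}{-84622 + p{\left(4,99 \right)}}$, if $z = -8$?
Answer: $- \frac{1}{84674} \approx -1.181 \cdot 10^{-5}$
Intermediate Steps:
$p{\left(A,G \right)} = -56 + A$ ($p{\left(A,G \right)} = A + 7 \left(-8\right) = A - 56 = -56 + A$)
$\frac{1}{-84622 + p{\left(4,99 \right)}} = \frac{1}{-84622 + \left(-56 + 4\right)} = \frac{1}{-84622 - 52} = \frac{1}{-84674} = - \frac{1}{84674}$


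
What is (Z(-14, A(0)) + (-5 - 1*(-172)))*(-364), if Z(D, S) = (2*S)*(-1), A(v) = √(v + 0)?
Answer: -60788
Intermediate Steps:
A(v) = √v
Z(D, S) = -2*S
(Z(-14, A(0)) + (-5 - 1*(-172)))*(-364) = (-2*√0 + (-5 - 1*(-172)))*(-364) = (-2*0 + (-5 + 172))*(-364) = (0 + 167)*(-364) = 167*(-364) = -60788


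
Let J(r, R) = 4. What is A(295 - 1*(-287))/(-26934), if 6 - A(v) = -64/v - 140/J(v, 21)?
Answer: -11963/7837794 ≈ -0.0015263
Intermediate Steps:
A(v) = 41 + 64/v (A(v) = 6 - (-64/v - 140/4) = 6 - (-64/v - 140*¼) = 6 - (-64/v - 35) = 6 - (-35 - 64/v) = 6 + (35 + 64/v) = 41 + 64/v)
A(295 - 1*(-287))/(-26934) = (41 + 64/(295 - 1*(-287)))/(-26934) = (41 + 64/(295 + 287))*(-1/26934) = (41 + 64/582)*(-1/26934) = (41 + 64*(1/582))*(-1/26934) = (41 + 32/291)*(-1/26934) = (11963/291)*(-1/26934) = -11963/7837794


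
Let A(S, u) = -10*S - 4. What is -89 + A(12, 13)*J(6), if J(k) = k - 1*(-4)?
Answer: -1329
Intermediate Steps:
J(k) = 4 + k (J(k) = k + 4 = 4 + k)
A(S, u) = -4 - 10*S
-89 + A(12, 13)*J(6) = -89 + (-4 - 10*12)*(4 + 6) = -89 + (-4 - 120)*10 = -89 - 124*10 = -89 - 1240 = -1329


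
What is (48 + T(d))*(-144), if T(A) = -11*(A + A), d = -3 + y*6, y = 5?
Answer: 78624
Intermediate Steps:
d = 27 (d = -3 + 5*6 = -3 + 30 = 27)
T(A) = -22*A
(48 + T(d))*(-144) = (48 - 22*27)*(-144) = (48 - 594)*(-144) = -546*(-144) = 78624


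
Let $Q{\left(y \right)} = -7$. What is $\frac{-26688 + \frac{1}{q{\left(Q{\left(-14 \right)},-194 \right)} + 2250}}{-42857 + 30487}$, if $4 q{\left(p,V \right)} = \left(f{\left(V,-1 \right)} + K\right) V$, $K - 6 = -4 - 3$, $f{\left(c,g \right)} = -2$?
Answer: $\frac{63931103}{29632335} \approx 2.1575$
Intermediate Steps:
$K = -1$ ($K = 6 - 7 = -1$)
$q{\left(p,V \right)} = - \frac{3 V}{4}$ ($q{\left(p,V \right)} = \frac{\left(-2 - 1\right) V}{4} = \frac{\left(-3\right) V}{4} = - \frac{3 V}{4}$)
$\frac{-26688 + \frac{1}{q{\left(Q{\left(-14 \right)},-194 \right)} + 2250}}{-42857 + 30487} = \frac{-26688 + \frac{1}{\left(- \frac{3}{4}\right) \left(-194\right) + 2250}}{-42857 + 30487} = \frac{-26688 + \frac{1}{\frac{291}{2} + 2250}}{-12370} = \left(-26688 + \frac{1}{\frac{4791}{2}}\right) \left(- \frac{1}{12370}\right) = \left(-26688 + \frac{2}{4791}\right) \left(- \frac{1}{12370}\right) = \left(- \frac{127862206}{4791}\right) \left(- \frac{1}{12370}\right) = \frac{63931103}{29632335}$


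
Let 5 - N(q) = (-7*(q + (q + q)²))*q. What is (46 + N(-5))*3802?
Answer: -12447748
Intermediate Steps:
N(q) = 5 - q*(-28*q² - 7*q) (N(q) = 5 - (-7*(q + (q + q)²))*q = 5 - (-7*(q + (2*q)²))*q = 5 - (-7*(q + 4*q²))*q = 5 - (-28*q² - 7*q)*q = 5 - q*(-28*q² - 7*q))
(46 + N(-5))*3802 = (46 + (5 + 7*(-5)² + 28*(-5)³))*3802 = (46 + (5 + 7*25 + 28*(-125)))*3802 = (46 + (5 + 175 - 3500))*3802 = (46 - 3320)*3802 = -3274*3802 = -12447748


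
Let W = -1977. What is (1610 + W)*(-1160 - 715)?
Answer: 688125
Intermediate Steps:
(1610 + W)*(-1160 - 715) = (1610 - 1977)*(-1160 - 715) = -367*(-1875) = 688125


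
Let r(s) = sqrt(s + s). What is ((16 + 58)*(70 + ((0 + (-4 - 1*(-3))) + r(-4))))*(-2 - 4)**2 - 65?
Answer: 183751 + 5328*I*sqrt(2) ≈ 1.8375e+5 + 7534.9*I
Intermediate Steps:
r(s) = sqrt(2)*sqrt(s) (r(s) = sqrt(2*s) = sqrt(2)*sqrt(s))
((16 + 58)*(70 + ((0 + (-4 - 1*(-3))) + r(-4))))*(-2 - 4)**2 - 65 = ((16 + 58)*(70 + ((0 + (-4 - 1*(-3))) + sqrt(2)*sqrt(-4))))*(-2 - 4)**2 - 65 = (74*(70 + ((0 + (-4 + 3)) + sqrt(2)*(2*I))))*(-6)**2 - 65 = (74*(70 + ((0 - 1) + 2*I*sqrt(2))))*36 - 65 = (74*(70 + (-1 + 2*I*sqrt(2))))*36 - 65 = (74*(69 + 2*I*sqrt(2)))*36 - 65 = (5106 + 148*I*sqrt(2))*36 - 65 = (183816 + 5328*I*sqrt(2)) - 65 = 183751 + 5328*I*sqrt(2)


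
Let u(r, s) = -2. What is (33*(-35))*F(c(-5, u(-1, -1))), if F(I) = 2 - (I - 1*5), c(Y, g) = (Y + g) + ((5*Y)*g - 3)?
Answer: 38115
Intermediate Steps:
c(Y, g) = -3 + Y + g + 5*Y*g (c(Y, g) = (Y + g) + (5*Y*g - 3) = (Y + g) + (-3 + 5*Y*g) = -3 + Y + g + 5*Y*g)
F(I) = 7 - I (F(I) = 2 - (I - 5) = 2 - (-5 + I) = 2 + (5 - I) = 7 - I)
(33*(-35))*F(c(-5, u(-1, -1))) = (33*(-35))*(7 - (-3 - 5 - 2 + 5*(-5)*(-2))) = -1155*(7 - (-3 - 5 - 2 + 50)) = -1155*(7 - 1*40) = -1155*(7 - 40) = -1155*(-33) = 38115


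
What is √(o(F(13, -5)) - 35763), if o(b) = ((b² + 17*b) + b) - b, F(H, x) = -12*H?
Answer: 19*I*√39 ≈ 118.65*I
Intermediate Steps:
o(b) = b² + 17*b (o(b) = (b² + 18*b) - b = b² + 17*b)
√(o(F(13, -5)) - 35763) = √((-12*13)*(17 - 12*13) - 35763) = √(-156*(17 - 156) - 35763) = √(-156*(-139) - 35763) = √(21684 - 35763) = √(-14079) = 19*I*√39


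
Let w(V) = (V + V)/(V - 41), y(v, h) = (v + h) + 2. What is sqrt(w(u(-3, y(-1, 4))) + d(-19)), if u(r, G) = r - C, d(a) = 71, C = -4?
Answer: sqrt(7095)/10 ≈ 8.4232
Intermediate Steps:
y(v, h) = 2 + h + v (y(v, h) = (h + v) + 2 = 2 + h + v)
u(r, G) = 4 + r (u(r, G) = r - 1*(-4) = r + 4 = 4 + r)
w(V) = 2*V/(-41 + V) (w(V) = (2*V)/(-41 + V) = 2*V/(-41 + V))
sqrt(w(u(-3, y(-1, 4))) + d(-19)) = sqrt(2*(4 - 3)/(-41 + (4 - 3)) + 71) = sqrt(2*1/(-41 + 1) + 71) = sqrt(2*1/(-40) + 71) = sqrt(2*1*(-1/40) + 71) = sqrt(-1/20 + 71) = sqrt(1419/20) = sqrt(7095)/10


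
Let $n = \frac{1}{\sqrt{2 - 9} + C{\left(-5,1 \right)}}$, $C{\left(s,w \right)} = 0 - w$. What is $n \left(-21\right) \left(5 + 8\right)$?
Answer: $\frac{273}{8} + \frac{273 i \sqrt{7}}{8} \approx 34.125 + 90.286 i$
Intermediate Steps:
$C{\left(s,w \right)} = - w$
$n = \frac{1}{-1 + i \sqrt{7}}$ ($n = \frac{1}{\sqrt{2 - 9} - 1} = \frac{1}{\sqrt{-7} - 1} = \frac{1}{i \sqrt{7} - 1} = \frac{1}{-1 + i \sqrt{7}} \approx -0.125 - 0.33072 i$)
$n \left(-21\right) \left(5 + 8\right) = \left(- \frac{1}{8} - \frac{i \sqrt{7}}{8}\right) \left(-21\right) \left(5 + 8\right) = \left(\frac{21}{8} + \frac{21 i \sqrt{7}}{8}\right) 13 = \frac{273}{8} + \frac{273 i \sqrt{7}}{8}$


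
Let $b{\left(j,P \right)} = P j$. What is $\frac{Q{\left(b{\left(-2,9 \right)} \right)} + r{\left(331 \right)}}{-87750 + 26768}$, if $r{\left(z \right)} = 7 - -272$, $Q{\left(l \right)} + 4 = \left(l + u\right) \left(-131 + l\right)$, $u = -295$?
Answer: $- \frac{23456}{30491} \approx -0.76928$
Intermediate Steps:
$Q{\left(l \right)} = -4 + \left(-295 + l\right) \left(-131 + l\right)$ ($Q{\left(l \right)} = -4 + \left(l - 295\right) \left(-131 + l\right) = -4 + \left(-295 + l\right) \left(-131 + l\right)$)
$r{\left(z \right)} = 279$ ($r{\left(z \right)} = 7 + 272 = 279$)
$\frac{Q{\left(b{\left(-2,9 \right)} \right)} + r{\left(331 \right)}}{-87750 + 26768} = \frac{\left(38641 + \left(9 \left(-2\right)\right)^{2} - 426 \cdot 9 \left(-2\right)\right) + 279}{-87750 + 26768} = \frac{\left(38641 + \left(-18\right)^{2} - -7668\right) + 279}{-60982} = \left(\left(38641 + 324 + 7668\right) + 279\right) \left(- \frac{1}{60982}\right) = \left(46633 + 279\right) \left(- \frac{1}{60982}\right) = 46912 \left(- \frac{1}{60982}\right) = - \frac{23456}{30491}$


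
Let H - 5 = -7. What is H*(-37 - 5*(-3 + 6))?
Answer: 104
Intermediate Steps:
H = -2 (H = 5 - 7 = -2)
H*(-37 - 5*(-3 + 6)) = -2*(-37 - 5*(-3 + 6)) = -2*(-37 - 5*3) = -2*(-37 - 15) = -2*(-52) = 104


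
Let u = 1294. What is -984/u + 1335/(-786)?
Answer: -416819/169514 ≈ -2.4589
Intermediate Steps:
-984/u + 1335/(-786) = -984/1294 + 1335/(-786) = -984*1/1294 + 1335*(-1/786) = -492/647 - 445/262 = -416819/169514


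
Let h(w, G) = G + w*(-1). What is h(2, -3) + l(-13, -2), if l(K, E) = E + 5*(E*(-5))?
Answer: 43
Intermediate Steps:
h(w, G) = G - w
l(K, E) = -24*E (l(K, E) = E + 5*(-5*E) = E - 25*E = -24*E)
h(2, -3) + l(-13, -2) = (-3 - 1*2) - 24*(-2) = (-3 - 2) + 48 = -5 + 48 = 43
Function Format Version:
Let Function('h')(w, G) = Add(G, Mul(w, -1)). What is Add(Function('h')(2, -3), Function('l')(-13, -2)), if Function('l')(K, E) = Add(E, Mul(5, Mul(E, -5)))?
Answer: 43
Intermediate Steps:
Function('h')(w, G) = Add(G, Mul(-1, w))
Function('l')(K, E) = Mul(-24, E) (Function('l')(K, E) = Add(E, Mul(5, Mul(-5, E))) = Add(E, Mul(-25, E)) = Mul(-24, E))
Add(Function('h')(2, -3), Function('l')(-13, -2)) = Add(Add(-3, Mul(-1, 2)), Mul(-24, -2)) = Add(Add(-3, -2), 48) = Add(-5, 48) = 43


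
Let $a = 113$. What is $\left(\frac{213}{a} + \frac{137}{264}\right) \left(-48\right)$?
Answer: $- \frac{143426}{1243} \approx -115.39$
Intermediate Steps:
$\left(\frac{213}{a} + \frac{137}{264}\right) \left(-48\right) = \left(\frac{213}{113} + \frac{137}{264}\right) \left(-48\right) = \frac{71713}{29832} \left(-48\right) = - \frac{143426}{1243}$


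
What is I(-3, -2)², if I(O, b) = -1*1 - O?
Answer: 4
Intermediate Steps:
I(O, b) = -1 - O
I(-3, -2)² = (-1 - 1*(-3))² = (-1 + 3)² = 2² = 4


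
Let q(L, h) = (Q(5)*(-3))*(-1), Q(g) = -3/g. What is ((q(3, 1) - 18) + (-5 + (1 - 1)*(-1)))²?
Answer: 15376/25 ≈ 615.04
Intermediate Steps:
q(L, h) = -9/5 (q(L, h) = (-3/5*(-3))*(-1) = (-3*⅕*(-3))*(-1) = -⅗*(-3)*(-1) = (9/5)*(-1) = -9/5)
((q(3, 1) - 18) + (-5 + (1 - 1)*(-1)))² = ((-9/5 - 18) + (-5 + (1 - 1)*(-1)))² = (-99/5 + (-5 + 0*(-1)))² = (-99/5 + (-5 + 0))² = (-99/5 - 5)² = (-124/5)² = 15376/25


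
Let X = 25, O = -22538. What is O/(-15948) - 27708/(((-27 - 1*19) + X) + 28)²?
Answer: -220391411/390726 ≈ -564.06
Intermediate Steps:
O/(-15948) - 27708/(((-27 - 1*19) + X) + 28)² = -22538/(-15948) - 27708/(((-27 - 1*19) + 25) + 28)² = -22538*(-1/15948) - 27708/(((-27 - 19) + 25) + 28)² = 11269/7974 - 27708/((-46 + 25) + 28)² = 11269/7974 - 27708/(-21 + 28)² = 11269/7974 - 27708/(7²) = 11269/7974 - 27708/49 = -220391411/390726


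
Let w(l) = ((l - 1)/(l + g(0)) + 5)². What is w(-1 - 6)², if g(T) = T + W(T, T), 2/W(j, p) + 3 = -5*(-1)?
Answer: 130321/81 ≈ 1608.9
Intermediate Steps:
W(j, p) = 1 (W(j, p) = 2/(-3 - 5*(-1)) = 2/(-3 + 5) = 2/2 = 2*(½) = 1)
g(T) = 1 + T (g(T) = T + 1 = 1 + T)
w(l) = (5 + (-1 + l)/(1 + l))² (w(l) = ((l - 1)/(l + (1 + 0)) + 5)² = ((-1 + l)/(l + 1) + 5)² = ((-1 + l)/(1 + l) + 5)² = (5 + (-1 + l)/(1 + l))²)
w(-1 - 6)² = (4*(2 + 3*(-1 - 6))²/(1 + (-1 - 6))²)² = (4*(2 + 3*(-7))²/(1 - 7)²)² = (4*(2 - 21)²/(-6)²)² = (4*(1/36)*(-19)²)² = (4*(1/36)*361)² = (361/9)² = 130321/81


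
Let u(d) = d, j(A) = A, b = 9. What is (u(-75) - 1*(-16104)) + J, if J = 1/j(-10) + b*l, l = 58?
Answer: 165509/10 ≈ 16551.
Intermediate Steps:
J = 5219/10 (J = 1/(-10) + 9*58 = -⅒ + 522 = 5219/10 ≈ 521.90)
(u(-75) - 1*(-16104)) + J = (-75 - 1*(-16104)) + 5219/10 = (-75 + 16104) + 5219/10 = 16029 + 5219/10 = 165509/10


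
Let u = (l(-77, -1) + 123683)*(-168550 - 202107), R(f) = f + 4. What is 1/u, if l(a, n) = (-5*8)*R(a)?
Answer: -1/46926288171 ≈ -2.1310e-11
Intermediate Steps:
R(f) = 4 + f
l(a, n) = -160 - 40*a (l(a, n) = (-5*8)*(4 + a) = -40*(4 + a) = -160 - 40*a)
u = -46926288171 (u = ((-160 - 40*(-77)) + 123683)*(-168550 - 202107) = ((-160 + 3080) + 123683)*(-370657) = (2920 + 123683)*(-370657) = 126603*(-370657) = -46926288171)
1/u = 1/(-46926288171) = -1/46926288171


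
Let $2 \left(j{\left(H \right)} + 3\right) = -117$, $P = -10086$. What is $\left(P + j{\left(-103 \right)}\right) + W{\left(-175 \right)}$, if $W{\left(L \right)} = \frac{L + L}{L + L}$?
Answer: $- \frac{20293}{2} \approx -10147.0$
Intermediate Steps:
$j{\left(H \right)} = - \frac{123}{2}$ ($j{\left(H \right)} = -3 + \frac{1}{2} \left(-117\right) = -3 - \frac{117}{2} = - \frac{123}{2}$)
$W{\left(L \right)} = 1$ ($W{\left(L \right)} = \frac{2 L}{2 L} = 2 L \frac{1}{2 L} = 1$)
$\left(P + j{\left(-103 \right)}\right) + W{\left(-175 \right)} = \left(-10086 - \frac{123}{2}\right) + 1 = - \frac{20295}{2} + 1 = - \frac{20293}{2}$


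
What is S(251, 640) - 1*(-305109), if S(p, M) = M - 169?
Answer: 305580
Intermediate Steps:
S(p, M) = -169 + M
S(251, 640) - 1*(-305109) = (-169 + 640) - 1*(-305109) = 471 + 305109 = 305580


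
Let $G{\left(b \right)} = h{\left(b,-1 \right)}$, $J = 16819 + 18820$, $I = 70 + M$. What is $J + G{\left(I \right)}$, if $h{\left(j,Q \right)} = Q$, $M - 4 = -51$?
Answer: $35638$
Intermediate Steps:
$M = -47$ ($M = 4 - 51 = -47$)
$I = 23$ ($I = 70 - 47 = 23$)
$J = 35639$
$G{\left(b \right)} = -1$
$J + G{\left(I \right)} = 35639 - 1 = 35638$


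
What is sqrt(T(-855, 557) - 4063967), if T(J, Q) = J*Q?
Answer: I*sqrt(4540202) ≈ 2130.8*I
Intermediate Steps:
sqrt(T(-855, 557) - 4063967) = sqrt(-855*557 - 4063967) = sqrt(-476235 - 4063967) = sqrt(-4540202) = I*sqrt(4540202)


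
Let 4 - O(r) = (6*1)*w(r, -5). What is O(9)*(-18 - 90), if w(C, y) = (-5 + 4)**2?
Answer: 216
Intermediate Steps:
w(C, y) = 1 (w(C, y) = (-1)**2 = 1)
O(r) = -2 (O(r) = 4 - 6*1 = 4 - 6 = -2)
O(9)*(-18 - 90) = -2*(-18 - 90) = -2*(-108) = 216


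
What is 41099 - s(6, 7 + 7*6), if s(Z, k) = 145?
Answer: 40954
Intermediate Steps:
41099 - s(6, 7 + 7*6) = 41099 - 1*145 = 41099 - 145 = 40954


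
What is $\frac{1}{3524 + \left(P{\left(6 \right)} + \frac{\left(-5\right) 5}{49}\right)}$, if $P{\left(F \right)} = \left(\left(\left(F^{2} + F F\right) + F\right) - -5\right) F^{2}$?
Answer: $\frac{49}{319063} \approx 0.00015357$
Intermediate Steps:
$P{\left(F \right)} = F^{2} \left(5 + F + 2 F^{2}\right)$ ($P{\left(F \right)} = \left(\left(\left(F^{2} + F^{2}\right) + F\right) + 5\right) F^{2} = \left(\left(2 F^{2} + F\right) + 5\right) F^{2} = \left(\left(F + 2 F^{2}\right) + 5\right) F^{2} = \left(5 + F + 2 F^{2}\right) F^{2} = F^{2} \left(5 + F + 2 F^{2}\right)$)
$\frac{1}{3524 + \left(P{\left(6 \right)} + \frac{\left(-5\right) 5}{49}\right)} = \frac{1}{3524 + \left(6^{2} \left(5 + 6 + 2 \cdot 6^{2}\right) + \frac{\left(-5\right) 5}{49}\right)} = \frac{1}{3524 + \left(36 \left(5 + 6 + 2 \cdot 36\right) + \frac{1}{49} \left(-25\right)\right)} = \frac{1}{3524 - \left(\frac{25}{49} - 36 \left(5 + 6 + 72\right)\right)} = \frac{1}{3524 + \left(36 \cdot 83 - \frac{25}{49}\right)} = \frac{1}{3524 + \left(2988 - \frac{25}{49}\right)} = \frac{1}{3524 + \frac{146387}{49}} = \frac{1}{\frac{319063}{49}} = \frac{49}{319063}$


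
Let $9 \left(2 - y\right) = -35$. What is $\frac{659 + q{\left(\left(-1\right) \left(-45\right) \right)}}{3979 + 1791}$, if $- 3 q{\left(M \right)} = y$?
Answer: $\frac{1774}{15579} \approx 0.11387$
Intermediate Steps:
$y = \frac{53}{9}$ ($y = 2 - - \frac{35}{9} = 2 + \frac{35}{9} = \frac{53}{9} \approx 5.8889$)
$q{\left(M \right)} = - \frac{53}{27}$ ($q{\left(M \right)} = \left(- \frac{1}{3}\right) \frac{53}{9} = - \frac{53}{27}$)
$\frac{659 + q{\left(\left(-1\right) \left(-45\right) \right)}}{3979 + 1791} = \frac{659 - \frac{53}{27}}{3979 + 1791} = \frac{17740}{27 \cdot 5770} = \frac{17740}{27} \cdot \frac{1}{5770} = \frac{1774}{15579}$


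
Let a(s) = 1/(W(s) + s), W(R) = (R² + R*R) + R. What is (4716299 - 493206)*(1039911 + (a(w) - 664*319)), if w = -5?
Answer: 139884892136493/40 ≈ 3.4971e+12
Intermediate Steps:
W(R) = R + 2*R² (W(R) = (R² + R²) + R = 2*R² + R = R + 2*R²)
a(s) = 1/(s + s*(1 + 2*s)) (a(s) = 1/(s*(1 + 2*s) + s) = 1/(s + s*(1 + 2*s)))
(4716299 - 493206)*(1039911 + (a(w) - 664*319)) = (4716299 - 493206)*(1039911 + ((½)/(-5*(1 - 5)) - 664*319)) = 4223093*(1039911 + ((½)*(-⅕)/(-4) - 211816)) = 4223093*(1039911 + ((½)*(-⅕)*(-¼) - 211816)) = 4223093*(1039911 + (1/40 - 211816)) = 4223093*(1039911 - 8472639/40) = 4223093*(33123801/40) = 139884892136493/40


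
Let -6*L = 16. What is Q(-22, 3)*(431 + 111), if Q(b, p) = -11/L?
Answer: 8943/4 ≈ 2235.8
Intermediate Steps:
L = -8/3 (L = -⅙*16 = -8/3 ≈ -2.6667)
Q(b, p) = 33/8 (Q(b, p) = -11/(-8/3) = -11*(-3/8) = 33/8)
Q(-22, 3)*(431 + 111) = 33*(431 + 111)/8 = (33/8)*542 = 8943/4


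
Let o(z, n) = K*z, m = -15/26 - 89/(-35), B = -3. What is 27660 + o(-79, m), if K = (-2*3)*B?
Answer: 26238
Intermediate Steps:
m = 1789/910 (m = -15*1/26 - 89*(-1/35) = -15/26 + 89/35 = 1789/910 ≈ 1.9659)
K = 18 (K = -2*3*(-3) = -6*(-3) = 18)
o(z, n) = 18*z
27660 + o(-79, m) = 27660 + 18*(-79) = 27660 - 1422 = 26238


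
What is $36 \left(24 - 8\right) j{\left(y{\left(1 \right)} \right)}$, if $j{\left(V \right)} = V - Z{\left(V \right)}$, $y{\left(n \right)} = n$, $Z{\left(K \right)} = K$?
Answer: $0$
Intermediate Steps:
$j{\left(V \right)} = 0$ ($j{\left(V \right)} = V - V = 0$)
$36 \left(24 - 8\right) j{\left(y{\left(1 \right)} \right)} = 36 \left(24 - 8\right) 0 = 36 \cdot 16 \cdot 0 = 576 \cdot 0 = 0$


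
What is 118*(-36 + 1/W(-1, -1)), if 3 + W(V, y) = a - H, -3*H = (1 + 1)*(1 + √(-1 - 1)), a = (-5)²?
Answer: 177*(-24*√2 + 815*I)/(√2 - 34*I) ≈ -4242.8 - 0.21616*I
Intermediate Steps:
a = 25
H = -⅔ - 2*I*√2/3 (H = -(1 + 1)*(1 + √(-1 - 1))/3 = -2*(1 + √(-2))/3 = -2*(1 + I*√2)/3 = -(2 + 2*I*√2)/3 = -⅔ - 2*I*√2/3 ≈ -0.66667 - 0.94281*I)
W(V, y) = 68/3 + 2*I*√2/3 (W(V, y) = -3 + (25 - (-⅔ - 2*I*√2/3)) = -3 + (25 + (⅔ + 2*I*√2/3)) = -3 + (77/3 + 2*I*√2/3) = 68/3 + 2*I*√2/3)
118*(-36 + 1/W(-1, -1)) = 118*(-36 + 1/(68/3 + 2*I*√2/3)) = -4248 + 118/(68/3 + 2*I*√2/3)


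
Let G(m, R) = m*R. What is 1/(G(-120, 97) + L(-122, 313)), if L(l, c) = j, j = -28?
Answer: -1/11668 ≈ -8.5704e-5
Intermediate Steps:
L(l, c) = -28
G(m, R) = R*m
1/(G(-120, 97) + L(-122, 313)) = 1/(97*(-120) - 28) = 1/(-11640 - 28) = 1/(-11668) = -1/11668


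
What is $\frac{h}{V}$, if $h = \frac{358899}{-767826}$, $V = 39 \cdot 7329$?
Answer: $- \frac{119633}{73156157802} \approx -1.6353 \cdot 10^{-6}$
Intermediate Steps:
$V = 285831$
$h = - \frac{119633}{255942}$ ($h = 358899 \left(- \frac{1}{767826}\right) = - \frac{119633}{255942} \approx -0.46742$)
$\frac{h}{V} = - \frac{119633}{255942 \cdot 285831} = \left(- \frac{119633}{255942}\right) \frac{1}{285831} = - \frac{119633}{73156157802}$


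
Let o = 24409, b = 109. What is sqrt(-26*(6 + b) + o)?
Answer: sqrt(21419) ≈ 146.35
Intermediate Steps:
sqrt(-26*(6 + b) + o) = sqrt(-26*(6 + 109) + 24409) = sqrt(-26*115 + 24409) = sqrt(-2990 + 24409) = sqrt(21419)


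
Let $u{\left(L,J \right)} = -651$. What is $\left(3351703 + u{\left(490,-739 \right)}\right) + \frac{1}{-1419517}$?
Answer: $\frac{4756875281883}{1419517} \approx 3.3511 \cdot 10^{6}$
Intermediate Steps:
$\left(3351703 + u{\left(490,-739 \right)}\right) + \frac{1}{-1419517} = \left(3351703 - 651\right) + \frac{1}{-1419517} = 3351052 - \frac{1}{1419517} = \frac{4756875281883}{1419517}$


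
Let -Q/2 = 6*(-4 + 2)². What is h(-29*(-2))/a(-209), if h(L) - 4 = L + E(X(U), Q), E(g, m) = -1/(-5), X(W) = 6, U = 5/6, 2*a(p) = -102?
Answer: -311/255 ≈ -1.2196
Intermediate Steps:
a(p) = -51 (a(p) = (½)*(-102) = -51)
U = ⅚ (U = 5*(⅙) = ⅚ ≈ 0.83333)
Q = -48 (Q = -12*(-4 + 2)² = -12*(-2)² = -12*4 = -2*24 = -48)
E(g, m) = ⅕ (E(g, m) = -1*(-⅕) = ⅕)
h(L) = 21/5 + L (h(L) = 4 + (L + ⅕) = 4 + (⅕ + L) = 21/5 + L)
h(-29*(-2))/a(-209) = (21/5 - 29*(-2))/(-51) = (21/5 + 58)*(-1/51) = (311/5)*(-1/51) = -311/255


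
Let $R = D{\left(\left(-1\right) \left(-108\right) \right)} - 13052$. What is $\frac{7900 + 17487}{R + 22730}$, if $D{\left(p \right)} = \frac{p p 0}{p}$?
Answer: $\frac{25387}{9678} \approx 2.6232$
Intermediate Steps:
$D{\left(p \right)} = 0$ ($D{\left(p \right)} = \frac{p 0}{p} = \frac{0}{p} = 0$)
$R = -13052$ ($R = 0 - 13052 = -13052$)
$\frac{7900 + 17487}{R + 22730} = \frac{7900 + 17487}{-13052 + 22730} = \frac{25387}{9678}$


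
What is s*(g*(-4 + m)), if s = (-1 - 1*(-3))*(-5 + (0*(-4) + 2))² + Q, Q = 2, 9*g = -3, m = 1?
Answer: 20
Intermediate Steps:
g = -⅓ (g = (⅑)*(-3) = -⅓ ≈ -0.33333)
s = 20 (s = (-1 - 1*(-3))*(-5 + (0*(-4) + 2))² + 2 = (-1 + 3)*(-5 + (0 + 2))² + 2 = 2*(-5 + 2)² + 2 = 2*(-3)² + 2 = 2*9 + 2 = 18 + 2 = 20)
s*(g*(-4 + m)) = 20*(-(-4 + 1)/3) = 20*(-⅓*(-3)) = 20*1 = 20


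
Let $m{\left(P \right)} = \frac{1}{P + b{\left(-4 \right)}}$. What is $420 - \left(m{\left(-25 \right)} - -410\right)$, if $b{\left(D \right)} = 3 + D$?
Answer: $\frac{261}{26} \approx 10.038$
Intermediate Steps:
$m{\left(P \right)} = \frac{1}{-1 + P}$ ($m{\left(P \right)} = \frac{1}{P + \left(3 - 4\right)} = \frac{1}{P - 1} = \frac{1}{-1 + P}$)
$420 - \left(m{\left(-25 \right)} - -410\right) = 420 - \left(\frac{1}{-1 - 25} - -410\right) = 420 - \left(\frac{1}{-26} + 410\right) = 420 - \left(- \frac{1}{26} + 410\right) = 420 - \frac{10659}{26} = \frac{261}{26}$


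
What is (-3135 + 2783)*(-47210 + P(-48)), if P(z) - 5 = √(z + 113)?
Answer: 16616160 - 352*√65 ≈ 1.6613e+7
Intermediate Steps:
P(z) = 5 + √(113 + z) (P(z) = 5 + √(z + 113) = 5 + √(113 + z))
(-3135 + 2783)*(-47210 + P(-48)) = (-3135 + 2783)*(-47210 + (5 + √(113 - 48))) = -352*(-47210 + (5 + √65)) = -352*(-47205 + √65) = 16616160 - 352*√65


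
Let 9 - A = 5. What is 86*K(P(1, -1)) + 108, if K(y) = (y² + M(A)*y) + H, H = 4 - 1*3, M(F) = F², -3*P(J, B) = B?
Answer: 5960/9 ≈ 662.22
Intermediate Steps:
P(J, B) = -B/3
A = 4 (A = 9 - 1*5 = 9 - 5 = 4)
H = 1 (H = 4 - 3 = 1)
K(y) = 1 + y² + 16*y (K(y) = (y² + 4²*y) + 1 = (y² + 16*y) + 1 = 1 + y² + 16*y)
86*K(P(1, -1)) + 108 = 86*(1 + (-⅓*(-1))² + 16*(-⅓*(-1))) + 108 = 86*(1 + (⅓)² + 16*(⅓)) + 108 = 86*(1 + ⅑ + 16/3) + 108 = 86*(58/9) + 108 = 4988/9 + 108 = 5960/9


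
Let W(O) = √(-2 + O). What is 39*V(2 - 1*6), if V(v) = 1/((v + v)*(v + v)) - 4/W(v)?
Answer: 39/64 + 26*I*√6 ≈ 0.60938 + 63.687*I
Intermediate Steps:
V(v) = -4/√(-2 + v) + 1/(4*v²) (V(v) = 1/((v + v)*(v + v)) - 4/√(-2 + v) = 1/((2*v)*(2*v)) - 4/√(-2 + v) = 1/(4*v²) - 4/√(-2 + v) = -4/√(-2 + v) + 1/(4*v²))
39*V(2 - 1*6) = 39*(-4/√(-2 + (2 - 1*6)) + 1/(4*(2 - 1*6)²)) = 39*(-4/√(-2 + (2 - 6)) + 1/(4*(2 - 6)²)) = 39*(-4/√(-2 - 4) + (¼)/(-4)²) = 39*(-(-2)*I*√6/3 + (¼)*(1/16)) = 39*(-(-2)*I*√6/3 + 1/64) = 39*(2*I*√6/3 + 1/64) = 39*(1/64 + 2*I*√6/3) = 39/64 + 26*I*√6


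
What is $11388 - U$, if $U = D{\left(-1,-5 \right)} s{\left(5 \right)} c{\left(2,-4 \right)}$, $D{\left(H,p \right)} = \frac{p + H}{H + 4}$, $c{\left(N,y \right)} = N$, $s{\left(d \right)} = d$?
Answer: $11408$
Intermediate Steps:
$D{\left(H,p \right)} = \frac{H + p}{4 + H}$
$U = -20$ ($U = \frac{-1 - 5}{4 - 1} \cdot 5 \cdot 2 = \frac{1}{3} \left(-6\right) 5 \cdot 2 = \left(-2\right) 5 \cdot 2 = \left(-10\right) 2 = -20$)
$11388 - U = 11388 - -20 = 11388 + 20 = 11408$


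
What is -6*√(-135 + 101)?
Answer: -6*I*√34 ≈ -34.986*I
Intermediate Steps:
-6*√(-135 + 101) = -6*I*√34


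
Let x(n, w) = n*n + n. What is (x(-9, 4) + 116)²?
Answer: 35344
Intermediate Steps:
x(n, w) = n + n² (x(n, w) = n² + n = n + n²)
(x(-9, 4) + 116)² = (-9*(1 - 9) + 116)² = (-9*(-8) + 116)² = (72 + 116)² = 188² = 35344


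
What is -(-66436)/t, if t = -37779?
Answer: -66436/37779 ≈ -1.7585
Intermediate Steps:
-(-66436)/t = -(-66436)/(-37779) = -(-66436)*(-1)/37779 = -1*66436/37779 = -66436/37779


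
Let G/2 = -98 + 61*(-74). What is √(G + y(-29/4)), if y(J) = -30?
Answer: I*√9254 ≈ 96.198*I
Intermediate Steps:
G = -9224 (G = 2*(-98 + 61*(-74)) = 2*(-98 - 4514) = 2*(-4612) = -9224)
√(G + y(-29/4)) = √(-9224 - 30) = √(-9254) = I*√9254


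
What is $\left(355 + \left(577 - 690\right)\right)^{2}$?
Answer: $58564$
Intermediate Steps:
$\left(355 + \left(577 - 690\right)\right)^{2} = \left(355 - 113\right)^{2} = 242^{2} = 58564$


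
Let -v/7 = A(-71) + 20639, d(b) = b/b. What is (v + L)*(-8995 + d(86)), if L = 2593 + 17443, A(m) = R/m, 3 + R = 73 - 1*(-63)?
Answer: 79453859424/71 ≈ 1.1191e+9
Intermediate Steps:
R = 133 (R = -3 + (73 - 1*(-63)) = -3 + (73 + 63) = -3 + 136 = 133)
A(m) = 133/m
d(b) = 1
L = 20036
v = -10256652/71 (v = -7*(133/(-71) + 20639) = -7*(133*(-1/71) + 20639) = -7*(-133/71 + 20639) = -7*1465236/71 = -10256652/71 ≈ -1.4446e+5)
(v + L)*(-8995 + d(86)) = (-10256652/71 + 20036)*(-8995 + 1) = -8834096/71*(-8994) = 79453859424/71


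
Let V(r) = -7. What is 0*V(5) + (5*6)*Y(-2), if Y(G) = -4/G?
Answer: 60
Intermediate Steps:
0*V(5) + (5*6)*Y(-2) = 0*(-7) + (5*6)*(-4/(-2)) = 0 + 30*(-4*(-½)) = 0 + 30*2 = 0 + 60 = 60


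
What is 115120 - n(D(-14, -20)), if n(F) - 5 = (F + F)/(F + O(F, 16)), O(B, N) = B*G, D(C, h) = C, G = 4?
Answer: 575573/5 ≈ 1.1511e+5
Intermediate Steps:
O(B, N) = 4*B (O(B, N) = B*4 = 4*B)
n(F) = 27/5 (n(F) = 5 + (F + F)/(F + 4*F) = 5 + (2*F)/((5*F)) = 5 + (2*F)*(1/(5*F)) = 5 + ⅖ = 27/5)
115120 - n(D(-14, -20)) = 115120 - 1*27/5 = 115120 - 27/5 = 575573/5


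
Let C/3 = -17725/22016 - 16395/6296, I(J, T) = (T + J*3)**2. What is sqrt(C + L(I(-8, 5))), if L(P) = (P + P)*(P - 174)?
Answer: sqrt(158318708097035126)/1082912 ≈ 367.43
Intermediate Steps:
I(J, T) = (T + 3*J)**2
C = -177205845/17326592 (C = 3*(-17725/22016 - 16395/6296) = 3*(-59068615/17326592) = -177205845/17326592 ≈ -10.227)
L(P) = 2*P*(-174 + P) (L(P) = (2*P)*(-174 + P) = 2*P*(-174 + P))
sqrt(C + L(I(-8, 5))) = sqrt(-177205845/17326592 + 2*(5 + 3*(-8))**2*(-174 + (5 + 3*(-8))**2)) = sqrt(-177205845/17326592 + 2*(5 - 24)**2*(-174 + (5 - 24)**2)) = sqrt(-177205845/17326592 + 2*(-19)**2*(-174 + (-19)**2)) = sqrt(-177205845/17326592 + 2*361*(-174 + 361)) = sqrt(-177205845/17326592 + 2*361*187) = sqrt(-177205845/17326592 + 135014) = sqrt(2339155286443/17326592) = sqrt(158318708097035126)/1082912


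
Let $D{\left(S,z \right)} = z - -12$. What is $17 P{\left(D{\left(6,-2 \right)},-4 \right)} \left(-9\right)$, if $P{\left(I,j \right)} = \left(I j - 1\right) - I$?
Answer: $7803$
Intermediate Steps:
$D{\left(S,z \right)} = 12 + z$ ($D{\left(S,z \right)} = z + 12 = 12 + z$)
$P{\left(I,j \right)} = -1 - I + I j$ ($P{\left(I,j \right)} = \left(-1 + I j\right) - I = -1 - I + I j$)
$17 P{\left(D{\left(6,-2 \right)},-4 \right)} \left(-9\right) = 17 \left(-1 - \left(12 - 2\right) + \left(12 - 2\right) \left(-4\right)\right) \left(-9\right) = 17 \left(-1 - 10 + 10 \left(-4\right)\right) \left(-9\right) = 17 \left(-1 - 10 - 40\right) \left(-9\right) = 17 \left(-51\right) \left(-9\right) = \left(-867\right) \left(-9\right) = 7803$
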